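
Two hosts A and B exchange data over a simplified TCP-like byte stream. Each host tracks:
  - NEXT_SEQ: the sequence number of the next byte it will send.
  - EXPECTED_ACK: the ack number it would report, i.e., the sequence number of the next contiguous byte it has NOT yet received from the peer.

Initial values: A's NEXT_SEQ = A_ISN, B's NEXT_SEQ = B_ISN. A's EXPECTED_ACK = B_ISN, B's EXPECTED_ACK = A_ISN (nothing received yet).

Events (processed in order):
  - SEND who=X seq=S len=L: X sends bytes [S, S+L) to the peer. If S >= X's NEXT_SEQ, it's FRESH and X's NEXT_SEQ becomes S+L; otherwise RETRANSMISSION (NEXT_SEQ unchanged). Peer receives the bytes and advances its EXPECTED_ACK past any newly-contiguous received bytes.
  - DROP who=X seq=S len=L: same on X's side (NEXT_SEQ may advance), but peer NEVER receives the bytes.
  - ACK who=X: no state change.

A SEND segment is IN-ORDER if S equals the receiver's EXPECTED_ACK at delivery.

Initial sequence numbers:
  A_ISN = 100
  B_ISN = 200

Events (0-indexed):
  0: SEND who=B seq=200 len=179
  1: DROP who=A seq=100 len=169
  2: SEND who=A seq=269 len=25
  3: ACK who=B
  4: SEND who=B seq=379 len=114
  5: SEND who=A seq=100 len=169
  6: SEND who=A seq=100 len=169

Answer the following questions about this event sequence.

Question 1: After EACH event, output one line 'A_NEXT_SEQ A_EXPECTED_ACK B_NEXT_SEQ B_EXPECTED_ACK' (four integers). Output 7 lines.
100 379 379 100
269 379 379 100
294 379 379 100
294 379 379 100
294 493 493 100
294 493 493 294
294 493 493 294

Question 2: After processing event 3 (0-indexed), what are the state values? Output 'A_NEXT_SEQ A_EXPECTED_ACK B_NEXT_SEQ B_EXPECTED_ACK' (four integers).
After event 0: A_seq=100 A_ack=379 B_seq=379 B_ack=100
After event 1: A_seq=269 A_ack=379 B_seq=379 B_ack=100
After event 2: A_seq=294 A_ack=379 B_seq=379 B_ack=100
After event 3: A_seq=294 A_ack=379 B_seq=379 B_ack=100

294 379 379 100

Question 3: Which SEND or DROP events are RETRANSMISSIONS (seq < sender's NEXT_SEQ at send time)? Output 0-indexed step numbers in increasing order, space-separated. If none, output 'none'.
Answer: 5 6

Derivation:
Step 0: SEND seq=200 -> fresh
Step 1: DROP seq=100 -> fresh
Step 2: SEND seq=269 -> fresh
Step 4: SEND seq=379 -> fresh
Step 5: SEND seq=100 -> retransmit
Step 6: SEND seq=100 -> retransmit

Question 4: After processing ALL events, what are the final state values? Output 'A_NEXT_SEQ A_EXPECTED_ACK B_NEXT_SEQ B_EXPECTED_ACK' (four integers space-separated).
Answer: 294 493 493 294

Derivation:
After event 0: A_seq=100 A_ack=379 B_seq=379 B_ack=100
After event 1: A_seq=269 A_ack=379 B_seq=379 B_ack=100
After event 2: A_seq=294 A_ack=379 B_seq=379 B_ack=100
After event 3: A_seq=294 A_ack=379 B_seq=379 B_ack=100
After event 4: A_seq=294 A_ack=493 B_seq=493 B_ack=100
After event 5: A_seq=294 A_ack=493 B_seq=493 B_ack=294
After event 6: A_seq=294 A_ack=493 B_seq=493 B_ack=294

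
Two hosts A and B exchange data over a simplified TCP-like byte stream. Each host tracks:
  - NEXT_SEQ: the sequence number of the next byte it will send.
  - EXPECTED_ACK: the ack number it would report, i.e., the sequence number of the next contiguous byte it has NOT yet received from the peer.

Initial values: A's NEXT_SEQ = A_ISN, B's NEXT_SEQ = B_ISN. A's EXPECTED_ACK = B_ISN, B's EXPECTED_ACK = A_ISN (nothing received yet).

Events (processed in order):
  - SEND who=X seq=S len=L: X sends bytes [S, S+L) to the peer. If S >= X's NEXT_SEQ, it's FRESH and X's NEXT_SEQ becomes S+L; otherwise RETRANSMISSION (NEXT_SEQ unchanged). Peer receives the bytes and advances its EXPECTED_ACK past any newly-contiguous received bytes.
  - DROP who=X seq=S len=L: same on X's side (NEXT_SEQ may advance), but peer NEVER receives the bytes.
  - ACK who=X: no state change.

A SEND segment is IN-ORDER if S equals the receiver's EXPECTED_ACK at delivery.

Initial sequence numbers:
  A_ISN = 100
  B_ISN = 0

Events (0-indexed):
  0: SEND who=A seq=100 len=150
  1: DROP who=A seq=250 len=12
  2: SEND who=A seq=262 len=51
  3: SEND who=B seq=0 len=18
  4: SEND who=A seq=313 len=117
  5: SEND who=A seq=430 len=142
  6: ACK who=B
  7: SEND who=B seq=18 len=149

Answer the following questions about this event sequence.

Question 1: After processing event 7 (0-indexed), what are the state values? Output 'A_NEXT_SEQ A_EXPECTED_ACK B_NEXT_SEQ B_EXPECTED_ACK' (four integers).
After event 0: A_seq=250 A_ack=0 B_seq=0 B_ack=250
After event 1: A_seq=262 A_ack=0 B_seq=0 B_ack=250
After event 2: A_seq=313 A_ack=0 B_seq=0 B_ack=250
After event 3: A_seq=313 A_ack=18 B_seq=18 B_ack=250
After event 4: A_seq=430 A_ack=18 B_seq=18 B_ack=250
After event 5: A_seq=572 A_ack=18 B_seq=18 B_ack=250
After event 6: A_seq=572 A_ack=18 B_seq=18 B_ack=250
After event 7: A_seq=572 A_ack=167 B_seq=167 B_ack=250

572 167 167 250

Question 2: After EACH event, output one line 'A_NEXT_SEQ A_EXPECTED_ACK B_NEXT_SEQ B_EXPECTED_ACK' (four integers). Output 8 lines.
250 0 0 250
262 0 0 250
313 0 0 250
313 18 18 250
430 18 18 250
572 18 18 250
572 18 18 250
572 167 167 250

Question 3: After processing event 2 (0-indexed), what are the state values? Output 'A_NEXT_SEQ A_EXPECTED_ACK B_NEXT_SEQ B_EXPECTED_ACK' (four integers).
After event 0: A_seq=250 A_ack=0 B_seq=0 B_ack=250
After event 1: A_seq=262 A_ack=0 B_seq=0 B_ack=250
After event 2: A_seq=313 A_ack=0 B_seq=0 B_ack=250

313 0 0 250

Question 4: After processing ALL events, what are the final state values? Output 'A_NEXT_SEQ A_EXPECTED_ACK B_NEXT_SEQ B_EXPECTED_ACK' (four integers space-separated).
Answer: 572 167 167 250

Derivation:
After event 0: A_seq=250 A_ack=0 B_seq=0 B_ack=250
After event 1: A_seq=262 A_ack=0 B_seq=0 B_ack=250
After event 2: A_seq=313 A_ack=0 B_seq=0 B_ack=250
After event 3: A_seq=313 A_ack=18 B_seq=18 B_ack=250
After event 4: A_seq=430 A_ack=18 B_seq=18 B_ack=250
After event 5: A_seq=572 A_ack=18 B_seq=18 B_ack=250
After event 6: A_seq=572 A_ack=18 B_seq=18 B_ack=250
After event 7: A_seq=572 A_ack=167 B_seq=167 B_ack=250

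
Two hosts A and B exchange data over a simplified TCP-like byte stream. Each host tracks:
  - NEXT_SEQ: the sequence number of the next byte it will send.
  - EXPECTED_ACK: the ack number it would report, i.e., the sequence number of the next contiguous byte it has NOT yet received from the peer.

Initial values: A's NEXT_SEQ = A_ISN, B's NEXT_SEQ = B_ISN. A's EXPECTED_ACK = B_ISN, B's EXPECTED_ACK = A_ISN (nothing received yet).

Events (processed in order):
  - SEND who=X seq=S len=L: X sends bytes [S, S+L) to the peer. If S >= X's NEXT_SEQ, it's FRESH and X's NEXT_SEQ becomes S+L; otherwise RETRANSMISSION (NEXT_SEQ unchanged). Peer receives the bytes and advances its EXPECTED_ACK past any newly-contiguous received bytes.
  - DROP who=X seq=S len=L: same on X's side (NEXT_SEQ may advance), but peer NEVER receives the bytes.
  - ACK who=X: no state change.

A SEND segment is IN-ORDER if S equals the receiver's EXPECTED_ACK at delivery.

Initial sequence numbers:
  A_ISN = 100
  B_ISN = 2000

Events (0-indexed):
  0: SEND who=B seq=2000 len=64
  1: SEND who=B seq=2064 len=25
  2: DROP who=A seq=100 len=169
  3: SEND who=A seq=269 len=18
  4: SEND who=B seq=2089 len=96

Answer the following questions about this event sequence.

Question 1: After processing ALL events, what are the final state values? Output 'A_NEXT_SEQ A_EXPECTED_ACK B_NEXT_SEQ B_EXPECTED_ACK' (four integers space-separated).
Answer: 287 2185 2185 100

Derivation:
After event 0: A_seq=100 A_ack=2064 B_seq=2064 B_ack=100
After event 1: A_seq=100 A_ack=2089 B_seq=2089 B_ack=100
After event 2: A_seq=269 A_ack=2089 B_seq=2089 B_ack=100
After event 3: A_seq=287 A_ack=2089 B_seq=2089 B_ack=100
After event 4: A_seq=287 A_ack=2185 B_seq=2185 B_ack=100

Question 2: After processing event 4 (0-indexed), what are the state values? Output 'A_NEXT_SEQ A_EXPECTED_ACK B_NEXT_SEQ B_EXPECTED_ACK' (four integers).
After event 0: A_seq=100 A_ack=2064 B_seq=2064 B_ack=100
After event 1: A_seq=100 A_ack=2089 B_seq=2089 B_ack=100
After event 2: A_seq=269 A_ack=2089 B_seq=2089 B_ack=100
After event 3: A_seq=287 A_ack=2089 B_seq=2089 B_ack=100
After event 4: A_seq=287 A_ack=2185 B_seq=2185 B_ack=100

287 2185 2185 100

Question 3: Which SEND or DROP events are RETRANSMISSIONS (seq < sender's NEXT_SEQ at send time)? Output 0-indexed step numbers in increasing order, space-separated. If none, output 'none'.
Answer: none

Derivation:
Step 0: SEND seq=2000 -> fresh
Step 1: SEND seq=2064 -> fresh
Step 2: DROP seq=100 -> fresh
Step 3: SEND seq=269 -> fresh
Step 4: SEND seq=2089 -> fresh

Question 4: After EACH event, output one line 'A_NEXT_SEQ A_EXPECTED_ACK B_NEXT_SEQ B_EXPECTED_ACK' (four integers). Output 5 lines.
100 2064 2064 100
100 2089 2089 100
269 2089 2089 100
287 2089 2089 100
287 2185 2185 100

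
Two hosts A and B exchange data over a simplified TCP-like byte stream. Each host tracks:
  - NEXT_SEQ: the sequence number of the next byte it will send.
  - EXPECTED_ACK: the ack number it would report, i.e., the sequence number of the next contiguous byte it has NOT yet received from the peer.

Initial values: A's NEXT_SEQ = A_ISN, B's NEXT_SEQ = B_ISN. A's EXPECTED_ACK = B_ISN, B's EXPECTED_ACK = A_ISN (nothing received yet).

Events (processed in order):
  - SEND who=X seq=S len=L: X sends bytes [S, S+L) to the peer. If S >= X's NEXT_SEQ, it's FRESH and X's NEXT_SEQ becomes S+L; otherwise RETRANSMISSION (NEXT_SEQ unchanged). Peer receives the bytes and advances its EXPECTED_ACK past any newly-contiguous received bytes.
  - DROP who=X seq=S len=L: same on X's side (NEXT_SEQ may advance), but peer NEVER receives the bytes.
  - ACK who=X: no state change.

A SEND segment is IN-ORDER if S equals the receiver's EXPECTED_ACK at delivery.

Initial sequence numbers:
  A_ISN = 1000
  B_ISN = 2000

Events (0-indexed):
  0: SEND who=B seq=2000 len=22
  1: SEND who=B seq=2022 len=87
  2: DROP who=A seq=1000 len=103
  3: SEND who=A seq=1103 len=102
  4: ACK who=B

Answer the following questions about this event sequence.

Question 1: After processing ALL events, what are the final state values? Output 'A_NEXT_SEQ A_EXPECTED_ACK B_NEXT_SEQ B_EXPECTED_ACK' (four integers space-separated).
Answer: 1205 2109 2109 1000

Derivation:
After event 0: A_seq=1000 A_ack=2022 B_seq=2022 B_ack=1000
After event 1: A_seq=1000 A_ack=2109 B_seq=2109 B_ack=1000
After event 2: A_seq=1103 A_ack=2109 B_seq=2109 B_ack=1000
After event 3: A_seq=1205 A_ack=2109 B_seq=2109 B_ack=1000
After event 4: A_seq=1205 A_ack=2109 B_seq=2109 B_ack=1000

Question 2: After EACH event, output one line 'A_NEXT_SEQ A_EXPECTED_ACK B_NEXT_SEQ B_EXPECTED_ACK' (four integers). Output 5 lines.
1000 2022 2022 1000
1000 2109 2109 1000
1103 2109 2109 1000
1205 2109 2109 1000
1205 2109 2109 1000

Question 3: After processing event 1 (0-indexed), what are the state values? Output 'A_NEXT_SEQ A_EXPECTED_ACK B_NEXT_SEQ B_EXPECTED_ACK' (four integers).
After event 0: A_seq=1000 A_ack=2022 B_seq=2022 B_ack=1000
After event 1: A_seq=1000 A_ack=2109 B_seq=2109 B_ack=1000

1000 2109 2109 1000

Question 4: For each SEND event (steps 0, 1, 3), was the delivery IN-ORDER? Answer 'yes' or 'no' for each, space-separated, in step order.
Answer: yes yes no

Derivation:
Step 0: SEND seq=2000 -> in-order
Step 1: SEND seq=2022 -> in-order
Step 3: SEND seq=1103 -> out-of-order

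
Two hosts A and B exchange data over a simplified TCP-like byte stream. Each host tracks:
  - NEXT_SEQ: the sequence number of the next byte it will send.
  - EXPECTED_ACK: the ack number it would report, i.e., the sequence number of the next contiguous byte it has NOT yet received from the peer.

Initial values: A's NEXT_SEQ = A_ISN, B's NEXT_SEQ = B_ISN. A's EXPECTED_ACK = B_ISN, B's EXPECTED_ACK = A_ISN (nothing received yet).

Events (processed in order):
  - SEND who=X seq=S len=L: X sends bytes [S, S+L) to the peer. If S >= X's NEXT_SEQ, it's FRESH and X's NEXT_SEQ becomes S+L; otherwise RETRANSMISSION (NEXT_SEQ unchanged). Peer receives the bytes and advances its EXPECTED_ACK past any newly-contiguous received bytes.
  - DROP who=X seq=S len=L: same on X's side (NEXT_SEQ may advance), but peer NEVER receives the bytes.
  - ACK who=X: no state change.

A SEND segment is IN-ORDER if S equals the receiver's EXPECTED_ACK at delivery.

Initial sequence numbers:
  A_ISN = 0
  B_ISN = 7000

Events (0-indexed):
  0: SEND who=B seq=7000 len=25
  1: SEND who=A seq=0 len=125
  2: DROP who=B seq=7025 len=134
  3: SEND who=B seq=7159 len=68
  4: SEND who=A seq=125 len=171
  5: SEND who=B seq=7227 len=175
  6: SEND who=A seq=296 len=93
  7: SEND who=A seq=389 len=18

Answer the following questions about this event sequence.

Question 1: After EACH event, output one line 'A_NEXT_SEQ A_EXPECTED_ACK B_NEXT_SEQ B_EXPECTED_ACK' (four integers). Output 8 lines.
0 7025 7025 0
125 7025 7025 125
125 7025 7159 125
125 7025 7227 125
296 7025 7227 296
296 7025 7402 296
389 7025 7402 389
407 7025 7402 407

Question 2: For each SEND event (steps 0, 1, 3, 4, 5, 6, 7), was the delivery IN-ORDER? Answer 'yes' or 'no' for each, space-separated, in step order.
Answer: yes yes no yes no yes yes

Derivation:
Step 0: SEND seq=7000 -> in-order
Step 1: SEND seq=0 -> in-order
Step 3: SEND seq=7159 -> out-of-order
Step 4: SEND seq=125 -> in-order
Step 5: SEND seq=7227 -> out-of-order
Step 6: SEND seq=296 -> in-order
Step 7: SEND seq=389 -> in-order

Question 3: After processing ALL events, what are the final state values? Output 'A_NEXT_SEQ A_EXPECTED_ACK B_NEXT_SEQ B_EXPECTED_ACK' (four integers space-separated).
After event 0: A_seq=0 A_ack=7025 B_seq=7025 B_ack=0
After event 1: A_seq=125 A_ack=7025 B_seq=7025 B_ack=125
After event 2: A_seq=125 A_ack=7025 B_seq=7159 B_ack=125
After event 3: A_seq=125 A_ack=7025 B_seq=7227 B_ack=125
After event 4: A_seq=296 A_ack=7025 B_seq=7227 B_ack=296
After event 5: A_seq=296 A_ack=7025 B_seq=7402 B_ack=296
After event 6: A_seq=389 A_ack=7025 B_seq=7402 B_ack=389
After event 7: A_seq=407 A_ack=7025 B_seq=7402 B_ack=407

Answer: 407 7025 7402 407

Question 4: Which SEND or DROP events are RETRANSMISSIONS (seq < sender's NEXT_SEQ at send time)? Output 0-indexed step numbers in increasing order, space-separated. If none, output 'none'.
Answer: none

Derivation:
Step 0: SEND seq=7000 -> fresh
Step 1: SEND seq=0 -> fresh
Step 2: DROP seq=7025 -> fresh
Step 3: SEND seq=7159 -> fresh
Step 4: SEND seq=125 -> fresh
Step 5: SEND seq=7227 -> fresh
Step 6: SEND seq=296 -> fresh
Step 7: SEND seq=389 -> fresh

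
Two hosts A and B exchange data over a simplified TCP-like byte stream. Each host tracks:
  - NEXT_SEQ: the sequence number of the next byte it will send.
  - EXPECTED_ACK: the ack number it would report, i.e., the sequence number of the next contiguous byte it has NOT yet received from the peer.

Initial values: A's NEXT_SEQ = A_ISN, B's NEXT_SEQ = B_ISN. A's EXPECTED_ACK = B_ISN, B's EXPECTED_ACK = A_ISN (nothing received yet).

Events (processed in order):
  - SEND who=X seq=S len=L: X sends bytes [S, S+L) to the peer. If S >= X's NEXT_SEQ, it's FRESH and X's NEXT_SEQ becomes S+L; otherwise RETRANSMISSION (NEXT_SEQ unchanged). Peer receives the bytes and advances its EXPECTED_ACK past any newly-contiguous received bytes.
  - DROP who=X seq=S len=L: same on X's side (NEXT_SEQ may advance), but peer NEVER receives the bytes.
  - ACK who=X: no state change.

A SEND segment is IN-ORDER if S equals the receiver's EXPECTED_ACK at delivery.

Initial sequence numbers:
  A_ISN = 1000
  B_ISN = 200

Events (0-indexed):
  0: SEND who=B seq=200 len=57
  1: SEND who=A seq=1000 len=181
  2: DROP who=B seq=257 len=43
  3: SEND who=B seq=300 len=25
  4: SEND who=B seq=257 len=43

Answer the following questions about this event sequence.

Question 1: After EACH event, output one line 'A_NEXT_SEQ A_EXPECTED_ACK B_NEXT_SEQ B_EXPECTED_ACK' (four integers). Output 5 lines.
1000 257 257 1000
1181 257 257 1181
1181 257 300 1181
1181 257 325 1181
1181 325 325 1181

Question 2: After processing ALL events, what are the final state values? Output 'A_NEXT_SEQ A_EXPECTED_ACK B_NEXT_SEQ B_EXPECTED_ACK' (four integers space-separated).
After event 0: A_seq=1000 A_ack=257 B_seq=257 B_ack=1000
After event 1: A_seq=1181 A_ack=257 B_seq=257 B_ack=1181
After event 2: A_seq=1181 A_ack=257 B_seq=300 B_ack=1181
After event 3: A_seq=1181 A_ack=257 B_seq=325 B_ack=1181
After event 4: A_seq=1181 A_ack=325 B_seq=325 B_ack=1181

Answer: 1181 325 325 1181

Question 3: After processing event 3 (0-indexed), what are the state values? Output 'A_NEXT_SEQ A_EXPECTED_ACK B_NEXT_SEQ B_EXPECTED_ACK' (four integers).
After event 0: A_seq=1000 A_ack=257 B_seq=257 B_ack=1000
After event 1: A_seq=1181 A_ack=257 B_seq=257 B_ack=1181
After event 2: A_seq=1181 A_ack=257 B_seq=300 B_ack=1181
After event 3: A_seq=1181 A_ack=257 B_seq=325 B_ack=1181

1181 257 325 1181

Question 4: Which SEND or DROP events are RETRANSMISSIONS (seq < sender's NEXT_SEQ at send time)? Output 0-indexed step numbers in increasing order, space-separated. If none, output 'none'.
Step 0: SEND seq=200 -> fresh
Step 1: SEND seq=1000 -> fresh
Step 2: DROP seq=257 -> fresh
Step 3: SEND seq=300 -> fresh
Step 4: SEND seq=257 -> retransmit

Answer: 4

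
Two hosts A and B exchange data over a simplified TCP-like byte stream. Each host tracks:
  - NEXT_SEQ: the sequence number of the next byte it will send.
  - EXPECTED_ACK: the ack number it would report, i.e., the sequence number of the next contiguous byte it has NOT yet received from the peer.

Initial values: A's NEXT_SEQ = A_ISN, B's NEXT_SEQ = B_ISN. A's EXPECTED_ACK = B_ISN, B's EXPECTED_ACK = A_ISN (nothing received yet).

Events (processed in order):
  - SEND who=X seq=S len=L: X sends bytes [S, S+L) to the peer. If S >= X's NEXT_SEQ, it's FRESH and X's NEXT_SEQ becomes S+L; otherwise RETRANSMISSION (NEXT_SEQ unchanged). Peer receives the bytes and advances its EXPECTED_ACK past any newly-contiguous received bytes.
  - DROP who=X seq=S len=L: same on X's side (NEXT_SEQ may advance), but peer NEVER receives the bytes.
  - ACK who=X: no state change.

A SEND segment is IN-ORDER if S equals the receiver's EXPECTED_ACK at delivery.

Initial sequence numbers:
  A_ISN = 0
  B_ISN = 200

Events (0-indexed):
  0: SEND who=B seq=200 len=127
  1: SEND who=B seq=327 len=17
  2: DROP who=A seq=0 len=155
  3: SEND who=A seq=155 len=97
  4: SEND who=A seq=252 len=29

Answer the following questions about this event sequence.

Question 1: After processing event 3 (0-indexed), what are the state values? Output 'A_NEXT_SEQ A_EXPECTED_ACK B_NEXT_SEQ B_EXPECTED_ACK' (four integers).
After event 0: A_seq=0 A_ack=327 B_seq=327 B_ack=0
After event 1: A_seq=0 A_ack=344 B_seq=344 B_ack=0
After event 2: A_seq=155 A_ack=344 B_seq=344 B_ack=0
After event 3: A_seq=252 A_ack=344 B_seq=344 B_ack=0

252 344 344 0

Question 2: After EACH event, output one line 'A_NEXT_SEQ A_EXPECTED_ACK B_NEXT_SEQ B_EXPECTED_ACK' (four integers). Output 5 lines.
0 327 327 0
0 344 344 0
155 344 344 0
252 344 344 0
281 344 344 0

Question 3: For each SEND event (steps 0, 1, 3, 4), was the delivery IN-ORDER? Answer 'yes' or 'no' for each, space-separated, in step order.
Step 0: SEND seq=200 -> in-order
Step 1: SEND seq=327 -> in-order
Step 3: SEND seq=155 -> out-of-order
Step 4: SEND seq=252 -> out-of-order

Answer: yes yes no no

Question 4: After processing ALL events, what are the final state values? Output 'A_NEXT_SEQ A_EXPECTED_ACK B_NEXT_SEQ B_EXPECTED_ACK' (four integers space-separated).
After event 0: A_seq=0 A_ack=327 B_seq=327 B_ack=0
After event 1: A_seq=0 A_ack=344 B_seq=344 B_ack=0
After event 2: A_seq=155 A_ack=344 B_seq=344 B_ack=0
After event 3: A_seq=252 A_ack=344 B_seq=344 B_ack=0
After event 4: A_seq=281 A_ack=344 B_seq=344 B_ack=0

Answer: 281 344 344 0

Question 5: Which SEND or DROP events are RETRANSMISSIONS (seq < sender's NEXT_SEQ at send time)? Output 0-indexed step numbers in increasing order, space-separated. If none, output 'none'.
Step 0: SEND seq=200 -> fresh
Step 1: SEND seq=327 -> fresh
Step 2: DROP seq=0 -> fresh
Step 3: SEND seq=155 -> fresh
Step 4: SEND seq=252 -> fresh

Answer: none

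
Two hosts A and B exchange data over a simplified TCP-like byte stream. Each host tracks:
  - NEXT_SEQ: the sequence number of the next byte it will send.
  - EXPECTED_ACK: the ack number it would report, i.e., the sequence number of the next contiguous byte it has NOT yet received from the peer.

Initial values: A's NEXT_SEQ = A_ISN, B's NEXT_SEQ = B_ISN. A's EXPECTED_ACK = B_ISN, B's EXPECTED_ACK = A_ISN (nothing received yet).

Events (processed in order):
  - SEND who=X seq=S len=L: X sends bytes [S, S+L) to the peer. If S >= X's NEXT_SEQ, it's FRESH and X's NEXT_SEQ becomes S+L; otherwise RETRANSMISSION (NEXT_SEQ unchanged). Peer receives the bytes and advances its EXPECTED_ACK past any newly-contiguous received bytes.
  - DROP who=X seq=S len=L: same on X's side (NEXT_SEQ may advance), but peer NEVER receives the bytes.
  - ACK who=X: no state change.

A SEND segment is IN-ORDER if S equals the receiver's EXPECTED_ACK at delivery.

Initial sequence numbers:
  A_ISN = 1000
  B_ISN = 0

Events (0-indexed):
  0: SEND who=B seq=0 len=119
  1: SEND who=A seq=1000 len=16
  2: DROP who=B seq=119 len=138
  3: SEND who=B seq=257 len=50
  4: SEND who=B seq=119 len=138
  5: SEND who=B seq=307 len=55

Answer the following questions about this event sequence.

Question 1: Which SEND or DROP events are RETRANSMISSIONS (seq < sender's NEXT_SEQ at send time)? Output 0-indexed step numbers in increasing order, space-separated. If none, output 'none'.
Step 0: SEND seq=0 -> fresh
Step 1: SEND seq=1000 -> fresh
Step 2: DROP seq=119 -> fresh
Step 3: SEND seq=257 -> fresh
Step 4: SEND seq=119 -> retransmit
Step 5: SEND seq=307 -> fresh

Answer: 4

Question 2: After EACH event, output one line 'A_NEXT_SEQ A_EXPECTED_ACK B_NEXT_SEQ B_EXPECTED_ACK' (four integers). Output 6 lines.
1000 119 119 1000
1016 119 119 1016
1016 119 257 1016
1016 119 307 1016
1016 307 307 1016
1016 362 362 1016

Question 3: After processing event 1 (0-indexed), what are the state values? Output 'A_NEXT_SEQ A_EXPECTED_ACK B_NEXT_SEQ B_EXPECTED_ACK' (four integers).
After event 0: A_seq=1000 A_ack=119 B_seq=119 B_ack=1000
After event 1: A_seq=1016 A_ack=119 B_seq=119 B_ack=1016

1016 119 119 1016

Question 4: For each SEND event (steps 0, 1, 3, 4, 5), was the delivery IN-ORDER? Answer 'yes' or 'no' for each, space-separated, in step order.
Step 0: SEND seq=0 -> in-order
Step 1: SEND seq=1000 -> in-order
Step 3: SEND seq=257 -> out-of-order
Step 4: SEND seq=119 -> in-order
Step 5: SEND seq=307 -> in-order

Answer: yes yes no yes yes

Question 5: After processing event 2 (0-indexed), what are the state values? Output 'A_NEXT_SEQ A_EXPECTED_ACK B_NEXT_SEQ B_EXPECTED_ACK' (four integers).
After event 0: A_seq=1000 A_ack=119 B_seq=119 B_ack=1000
After event 1: A_seq=1016 A_ack=119 B_seq=119 B_ack=1016
After event 2: A_seq=1016 A_ack=119 B_seq=257 B_ack=1016

1016 119 257 1016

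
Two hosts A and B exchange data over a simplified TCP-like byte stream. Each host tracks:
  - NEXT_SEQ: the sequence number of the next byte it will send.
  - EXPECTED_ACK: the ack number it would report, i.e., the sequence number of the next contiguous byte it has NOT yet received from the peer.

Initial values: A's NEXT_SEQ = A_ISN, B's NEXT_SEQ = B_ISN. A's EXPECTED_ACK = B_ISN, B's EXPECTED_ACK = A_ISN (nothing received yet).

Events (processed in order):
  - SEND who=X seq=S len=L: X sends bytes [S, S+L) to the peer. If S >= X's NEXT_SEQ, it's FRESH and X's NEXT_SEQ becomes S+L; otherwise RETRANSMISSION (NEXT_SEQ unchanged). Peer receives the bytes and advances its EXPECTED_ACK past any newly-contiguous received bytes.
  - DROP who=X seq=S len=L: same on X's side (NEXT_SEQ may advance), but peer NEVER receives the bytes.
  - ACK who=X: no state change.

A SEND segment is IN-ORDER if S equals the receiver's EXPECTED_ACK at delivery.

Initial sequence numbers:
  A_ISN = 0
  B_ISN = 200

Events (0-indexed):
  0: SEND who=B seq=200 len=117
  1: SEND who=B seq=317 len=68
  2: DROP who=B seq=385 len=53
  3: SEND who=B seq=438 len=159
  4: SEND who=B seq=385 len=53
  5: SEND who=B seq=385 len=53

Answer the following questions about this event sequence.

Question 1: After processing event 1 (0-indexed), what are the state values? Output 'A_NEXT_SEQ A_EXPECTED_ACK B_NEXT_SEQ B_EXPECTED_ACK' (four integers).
After event 0: A_seq=0 A_ack=317 B_seq=317 B_ack=0
After event 1: A_seq=0 A_ack=385 B_seq=385 B_ack=0

0 385 385 0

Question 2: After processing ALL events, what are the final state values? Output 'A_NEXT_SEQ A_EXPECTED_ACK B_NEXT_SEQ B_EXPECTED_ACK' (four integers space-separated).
After event 0: A_seq=0 A_ack=317 B_seq=317 B_ack=0
After event 1: A_seq=0 A_ack=385 B_seq=385 B_ack=0
After event 2: A_seq=0 A_ack=385 B_seq=438 B_ack=0
After event 3: A_seq=0 A_ack=385 B_seq=597 B_ack=0
After event 4: A_seq=0 A_ack=597 B_seq=597 B_ack=0
After event 5: A_seq=0 A_ack=597 B_seq=597 B_ack=0

Answer: 0 597 597 0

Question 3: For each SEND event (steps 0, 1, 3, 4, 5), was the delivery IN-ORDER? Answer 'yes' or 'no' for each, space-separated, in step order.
Answer: yes yes no yes no

Derivation:
Step 0: SEND seq=200 -> in-order
Step 1: SEND seq=317 -> in-order
Step 3: SEND seq=438 -> out-of-order
Step 4: SEND seq=385 -> in-order
Step 5: SEND seq=385 -> out-of-order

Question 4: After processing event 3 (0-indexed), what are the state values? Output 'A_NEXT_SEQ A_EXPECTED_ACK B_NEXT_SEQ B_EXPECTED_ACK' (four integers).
After event 0: A_seq=0 A_ack=317 B_seq=317 B_ack=0
After event 1: A_seq=0 A_ack=385 B_seq=385 B_ack=0
After event 2: A_seq=0 A_ack=385 B_seq=438 B_ack=0
After event 3: A_seq=0 A_ack=385 B_seq=597 B_ack=0

0 385 597 0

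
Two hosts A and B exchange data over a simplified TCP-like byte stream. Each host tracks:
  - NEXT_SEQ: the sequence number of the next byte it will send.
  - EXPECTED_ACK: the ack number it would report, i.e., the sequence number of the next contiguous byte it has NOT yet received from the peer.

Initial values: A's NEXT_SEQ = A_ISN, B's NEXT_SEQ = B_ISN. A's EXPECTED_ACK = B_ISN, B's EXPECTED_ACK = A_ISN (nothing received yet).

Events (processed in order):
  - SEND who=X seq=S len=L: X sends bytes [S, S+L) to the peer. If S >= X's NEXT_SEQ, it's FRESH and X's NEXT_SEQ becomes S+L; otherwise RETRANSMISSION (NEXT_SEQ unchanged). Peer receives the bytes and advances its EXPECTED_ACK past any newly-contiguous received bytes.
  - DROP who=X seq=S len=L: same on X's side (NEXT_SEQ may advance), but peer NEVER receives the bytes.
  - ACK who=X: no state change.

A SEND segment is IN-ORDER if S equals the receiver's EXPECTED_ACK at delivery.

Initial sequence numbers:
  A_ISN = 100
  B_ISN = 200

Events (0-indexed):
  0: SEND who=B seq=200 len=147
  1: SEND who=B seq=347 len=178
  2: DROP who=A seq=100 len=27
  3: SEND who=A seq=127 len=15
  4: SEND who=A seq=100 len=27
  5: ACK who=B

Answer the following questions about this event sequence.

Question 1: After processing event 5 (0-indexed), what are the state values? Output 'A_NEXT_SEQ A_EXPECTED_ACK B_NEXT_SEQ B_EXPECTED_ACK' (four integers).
After event 0: A_seq=100 A_ack=347 B_seq=347 B_ack=100
After event 1: A_seq=100 A_ack=525 B_seq=525 B_ack=100
After event 2: A_seq=127 A_ack=525 B_seq=525 B_ack=100
After event 3: A_seq=142 A_ack=525 B_seq=525 B_ack=100
After event 4: A_seq=142 A_ack=525 B_seq=525 B_ack=142
After event 5: A_seq=142 A_ack=525 B_seq=525 B_ack=142

142 525 525 142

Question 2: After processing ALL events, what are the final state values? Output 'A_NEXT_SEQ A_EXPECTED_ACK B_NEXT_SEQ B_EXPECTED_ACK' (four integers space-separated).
Answer: 142 525 525 142

Derivation:
After event 0: A_seq=100 A_ack=347 B_seq=347 B_ack=100
After event 1: A_seq=100 A_ack=525 B_seq=525 B_ack=100
After event 2: A_seq=127 A_ack=525 B_seq=525 B_ack=100
After event 3: A_seq=142 A_ack=525 B_seq=525 B_ack=100
After event 4: A_seq=142 A_ack=525 B_seq=525 B_ack=142
After event 5: A_seq=142 A_ack=525 B_seq=525 B_ack=142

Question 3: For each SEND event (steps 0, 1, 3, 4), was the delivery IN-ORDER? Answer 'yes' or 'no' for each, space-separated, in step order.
Step 0: SEND seq=200 -> in-order
Step 1: SEND seq=347 -> in-order
Step 3: SEND seq=127 -> out-of-order
Step 4: SEND seq=100 -> in-order

Answer: yes yes no yes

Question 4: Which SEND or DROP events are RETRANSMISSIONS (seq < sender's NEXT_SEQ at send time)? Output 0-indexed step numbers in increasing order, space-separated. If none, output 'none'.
Step 0: SEND seq=200 -> fresh
Step 1: SEND seq=347 -> fresh
Step 2: DROP seq=100 -> fresh
Step 3: SEND seq=127 -> fresh
Step 4: SEND seq=100 -> retransmit

Answer: 4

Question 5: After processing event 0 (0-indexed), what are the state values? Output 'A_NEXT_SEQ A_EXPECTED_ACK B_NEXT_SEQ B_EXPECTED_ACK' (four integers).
After event 0: A_seq=100 A_ack=347 B_seq=347 B_ack=100

100 347 347 100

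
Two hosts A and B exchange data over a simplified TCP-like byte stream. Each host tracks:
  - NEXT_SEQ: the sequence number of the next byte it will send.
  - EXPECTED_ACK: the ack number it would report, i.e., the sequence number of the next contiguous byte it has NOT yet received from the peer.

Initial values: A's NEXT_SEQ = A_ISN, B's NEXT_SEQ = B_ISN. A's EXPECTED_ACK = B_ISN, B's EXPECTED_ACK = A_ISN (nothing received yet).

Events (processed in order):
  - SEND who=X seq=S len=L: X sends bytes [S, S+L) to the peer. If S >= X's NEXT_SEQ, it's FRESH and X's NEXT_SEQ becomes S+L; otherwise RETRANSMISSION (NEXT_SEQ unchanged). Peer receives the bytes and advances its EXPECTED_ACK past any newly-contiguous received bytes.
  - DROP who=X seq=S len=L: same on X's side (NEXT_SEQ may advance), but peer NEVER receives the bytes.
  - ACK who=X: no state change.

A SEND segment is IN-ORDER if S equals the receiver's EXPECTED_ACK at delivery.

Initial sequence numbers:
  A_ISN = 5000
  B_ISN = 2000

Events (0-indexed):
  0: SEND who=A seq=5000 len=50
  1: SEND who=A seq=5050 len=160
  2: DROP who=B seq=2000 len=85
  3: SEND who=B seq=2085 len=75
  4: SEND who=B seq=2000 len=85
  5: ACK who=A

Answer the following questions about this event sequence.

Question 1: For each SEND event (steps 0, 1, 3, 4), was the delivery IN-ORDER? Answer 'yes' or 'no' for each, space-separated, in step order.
Step 0: SEND seq=5000 -> in-order
Step 1: SEND seq=5050 -> in-order
Step 3: SEND seq=2085 -> out-of-order
Step 4: SEND seq=2000 -> in-order

Answer: yes yes no yes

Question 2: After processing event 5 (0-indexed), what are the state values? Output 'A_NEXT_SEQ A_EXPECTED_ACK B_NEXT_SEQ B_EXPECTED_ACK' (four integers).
After event 0: A_seq=5050 A_ack=2000 B_seq=2000 B_ack=5050
After event 1: A_seq=5210 A_ack=2000 B_seq=2000 B_ack=5210
After event 2: A_seq=5210 A_ack=2000 B_seq=2085 B_ack=5210
After event 3: A_seq=5210 A_ack=2000 B_seq=2160 B_ack=5210
After event 4: A_seq=5210 A_ack=2160 B_seq=2160 B_ack=5210
After event 5: A_seq=5210 A_ack=2160 B_seq=2160 B_ack=5210

5210 2160 2160 5210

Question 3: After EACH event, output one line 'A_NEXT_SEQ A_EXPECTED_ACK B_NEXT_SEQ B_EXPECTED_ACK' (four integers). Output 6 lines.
5050 2000 2000 5050
5210 2000 2000 5210
5210 2000 2085 5210
5210 2000 2160 5210
5210 2160 2160 5210
5210 2160 2160 5210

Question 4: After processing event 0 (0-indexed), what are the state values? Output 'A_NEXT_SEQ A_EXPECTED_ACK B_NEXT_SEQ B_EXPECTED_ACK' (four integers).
After event 0: A_seq=5050 A_ack=2000 B_seq=2000 B_ack=5050

5050 2000 2000 5050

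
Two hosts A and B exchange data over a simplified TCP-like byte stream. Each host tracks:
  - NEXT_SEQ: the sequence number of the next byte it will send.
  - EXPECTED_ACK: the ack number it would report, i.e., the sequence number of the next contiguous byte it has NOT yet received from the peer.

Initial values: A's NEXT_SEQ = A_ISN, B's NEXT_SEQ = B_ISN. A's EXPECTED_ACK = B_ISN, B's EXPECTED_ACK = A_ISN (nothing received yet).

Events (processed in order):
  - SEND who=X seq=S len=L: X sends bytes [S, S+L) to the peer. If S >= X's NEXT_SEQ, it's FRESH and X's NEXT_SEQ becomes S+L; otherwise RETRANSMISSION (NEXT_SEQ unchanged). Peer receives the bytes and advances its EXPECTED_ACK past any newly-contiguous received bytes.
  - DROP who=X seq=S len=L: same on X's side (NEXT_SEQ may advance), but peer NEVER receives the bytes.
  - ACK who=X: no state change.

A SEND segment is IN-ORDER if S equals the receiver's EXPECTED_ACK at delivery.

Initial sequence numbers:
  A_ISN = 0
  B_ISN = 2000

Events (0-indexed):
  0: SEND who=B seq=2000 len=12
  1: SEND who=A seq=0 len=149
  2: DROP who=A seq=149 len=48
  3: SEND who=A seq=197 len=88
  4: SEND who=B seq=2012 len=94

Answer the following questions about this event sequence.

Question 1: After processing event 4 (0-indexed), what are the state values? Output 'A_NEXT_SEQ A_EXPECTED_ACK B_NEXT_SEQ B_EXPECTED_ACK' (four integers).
After event 0: A_seq=0 A_ack=2012 B_seq=2012 B_ack=0
After event 1: A_seq=149 A_ack=2012 B_seq=2012 B_ack=149
After event 2: A_seq=197 A_ack=2012 B_seq=2012 B_ack=149
After event 3: A_seq=285 A_ack=2012 B_seq=2012 B_ack=149
After event 4: A_seq=285 A_ack=2106 B_seq=2106 B_ack=149

285 2106 2106 149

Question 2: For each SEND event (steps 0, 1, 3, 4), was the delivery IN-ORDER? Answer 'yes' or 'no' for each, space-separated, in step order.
Step 0: SEND seq=2000 -> in-order
Step 1: SEND seq=0 -> in-order
Step 3: SEND seq=197 -> out-of-order
Step 4: SEND seq=2012 -> in-order

Answer: yes yes no yes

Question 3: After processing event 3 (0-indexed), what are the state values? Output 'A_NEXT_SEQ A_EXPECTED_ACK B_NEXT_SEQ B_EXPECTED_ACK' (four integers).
After event 0: A_seq=0 A_ack=2012 B_seq=2012 B_ack=0
After event 1: A_seq=149 A_ack=2012 B_seq=2012 B_ack=149
After event 2: A_seq=197 A_ack=2012 B_seq=2012 B_ack=149
After event 3: A_seq=285 A_ack=2012 B_seq=2012 B_ack=149

285 2012 2012 149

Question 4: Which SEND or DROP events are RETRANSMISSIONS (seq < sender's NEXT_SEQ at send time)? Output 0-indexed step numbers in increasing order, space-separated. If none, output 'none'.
Step 0: SEND seq=2000 -> fresh
Step 1: SEND seq=0 -> fresh
Step 2: DROP seq=149 -> fresh
Step 3: SEND seq=197 -> fresh
Step 4: SEND seq=2012 -> fresh

Answer: none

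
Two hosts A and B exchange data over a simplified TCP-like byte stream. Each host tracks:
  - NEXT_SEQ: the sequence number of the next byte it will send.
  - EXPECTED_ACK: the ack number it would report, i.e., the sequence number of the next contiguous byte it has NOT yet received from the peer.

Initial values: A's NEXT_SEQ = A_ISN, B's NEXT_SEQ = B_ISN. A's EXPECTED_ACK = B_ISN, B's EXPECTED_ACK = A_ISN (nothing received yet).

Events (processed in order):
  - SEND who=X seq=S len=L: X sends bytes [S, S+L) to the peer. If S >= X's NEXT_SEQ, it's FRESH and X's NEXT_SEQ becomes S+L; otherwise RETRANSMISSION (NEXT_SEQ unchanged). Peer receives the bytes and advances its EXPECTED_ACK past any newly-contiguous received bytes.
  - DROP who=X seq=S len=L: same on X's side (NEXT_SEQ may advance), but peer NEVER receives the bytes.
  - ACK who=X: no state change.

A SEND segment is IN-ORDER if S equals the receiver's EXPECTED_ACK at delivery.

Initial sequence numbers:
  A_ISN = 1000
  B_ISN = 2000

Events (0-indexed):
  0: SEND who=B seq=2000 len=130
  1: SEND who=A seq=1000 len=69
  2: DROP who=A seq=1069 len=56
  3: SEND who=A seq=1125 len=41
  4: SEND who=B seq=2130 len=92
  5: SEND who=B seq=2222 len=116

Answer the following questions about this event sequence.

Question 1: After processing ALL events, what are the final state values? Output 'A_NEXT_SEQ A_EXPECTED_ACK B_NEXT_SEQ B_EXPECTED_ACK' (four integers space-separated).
After event 0: A_seq=1000 A_ack=2130 B_seq=2130 B_ack=1000
After event 1: A_seq=1069 A_ack=2130 B_seq=2130 B_ack=1069
After event 2: A_seq=1125 A_ack=2130 B_seq=2130 B_ack=1069
After event 3: A_seq=1166 A_ack=2130 B_seq=2130 B_ack=1069
After event 4: A_seq=1166 A_ack=2222 B_seq=2222 B_ack=1069
After event 5: A_seq=1166 A_ack=2338 B_seq=2338 B_ack=1069

Answer: 1166 2338 2338 1069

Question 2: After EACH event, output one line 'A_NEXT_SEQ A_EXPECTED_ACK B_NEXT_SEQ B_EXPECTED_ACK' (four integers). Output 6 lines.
1000 2130 2130 1000
1069 2130 2130 1069
1125 2130 2130 1069
1166 2130 2130 1069
1166 2222 2222 1069
1166 2338 2338 1069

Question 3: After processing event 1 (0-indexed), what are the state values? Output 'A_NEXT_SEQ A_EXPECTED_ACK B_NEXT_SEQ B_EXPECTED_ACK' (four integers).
After event 0: A_seq=1000 A_ack=2130 B_seq=2130 B_ack=1000
After event 1: A_seq=1069 A_ack=2130 B_seq=2130 B_ack=1069

1069 2130 2130 1069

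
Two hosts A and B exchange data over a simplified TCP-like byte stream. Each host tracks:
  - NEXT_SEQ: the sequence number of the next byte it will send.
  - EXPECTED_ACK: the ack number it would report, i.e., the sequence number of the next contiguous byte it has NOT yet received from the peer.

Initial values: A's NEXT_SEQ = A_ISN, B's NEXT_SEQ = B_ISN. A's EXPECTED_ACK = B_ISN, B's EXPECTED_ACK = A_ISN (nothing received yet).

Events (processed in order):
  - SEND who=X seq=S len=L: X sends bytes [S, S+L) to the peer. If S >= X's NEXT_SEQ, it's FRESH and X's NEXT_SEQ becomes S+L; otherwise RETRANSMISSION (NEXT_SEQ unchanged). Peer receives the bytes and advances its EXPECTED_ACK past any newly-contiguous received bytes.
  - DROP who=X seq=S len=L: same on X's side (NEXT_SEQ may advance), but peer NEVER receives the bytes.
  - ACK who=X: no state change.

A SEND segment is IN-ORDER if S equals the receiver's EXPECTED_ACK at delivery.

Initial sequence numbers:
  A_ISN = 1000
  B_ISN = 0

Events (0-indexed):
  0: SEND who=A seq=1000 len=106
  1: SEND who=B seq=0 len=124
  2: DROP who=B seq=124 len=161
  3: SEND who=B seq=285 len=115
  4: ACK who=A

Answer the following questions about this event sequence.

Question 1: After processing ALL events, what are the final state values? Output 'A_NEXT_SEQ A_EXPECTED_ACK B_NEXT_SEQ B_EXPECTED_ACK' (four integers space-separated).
After event 0: A_seq=1106 A_ack=0 B_seq=0 B_ack=1106
After event 1: A_seq=1106 A_ack=124 B_seq=124 B_ack=1106
After event 2: A_seq=1106 A_ack=124 B_seq=285 B_ack=1106
After event 3: A_seq=1106 A_ack=124 B_seq=400 B_ack=1106
After event 4: A_seq=1106 A_ack=124 B_seq=400 B_ack=1106

Answer: 1106 124 400 1106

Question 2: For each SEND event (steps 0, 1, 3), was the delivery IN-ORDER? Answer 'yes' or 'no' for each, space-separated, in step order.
Step 0: SEND seq=1000 -> in-order
Step 1: SEND seq=0 -> in-order
Step 3: SEND seq=285 -> out-of-order

Answer: yes yes no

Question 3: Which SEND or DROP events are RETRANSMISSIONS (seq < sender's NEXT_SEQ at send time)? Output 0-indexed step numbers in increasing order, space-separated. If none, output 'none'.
Answer: none

Derivation:
Step 0: SEND seq=1000 -> fresh
Step 1: SEND seq=0 -> fresh
Step 2: DROP seq=124 -> fresh
Step 3: SEND seq=285 -> fresh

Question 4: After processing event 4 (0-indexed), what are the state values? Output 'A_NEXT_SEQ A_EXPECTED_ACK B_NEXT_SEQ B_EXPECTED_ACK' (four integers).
After event 0: A_seq=1106 A_ack=0 B_seq=0 B_ack=1106
After event 1: A_seq=1106 A_ack=124 B_seq=124 B_ack=1106
After event 2: A_seq=1106 A_ack=124 B_seq=285 B_ack=1106
After event 3: A_seq=1106 A_ack=124 B_seq=400 B_ack=1106
After event 4: A_seq=1106 A_ack=124 B_seq=400 B_ack=1106

1106 124 400 1106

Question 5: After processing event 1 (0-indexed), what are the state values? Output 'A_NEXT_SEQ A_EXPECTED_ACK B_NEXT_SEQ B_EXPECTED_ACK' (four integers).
After event 0: A_seq=1106 A_ack=0 B_seq=0 B_ack=1106
After event 1: A_seq=1106 A_ack=124 B_seq=124 B_ack=1106

1106 124 124 1106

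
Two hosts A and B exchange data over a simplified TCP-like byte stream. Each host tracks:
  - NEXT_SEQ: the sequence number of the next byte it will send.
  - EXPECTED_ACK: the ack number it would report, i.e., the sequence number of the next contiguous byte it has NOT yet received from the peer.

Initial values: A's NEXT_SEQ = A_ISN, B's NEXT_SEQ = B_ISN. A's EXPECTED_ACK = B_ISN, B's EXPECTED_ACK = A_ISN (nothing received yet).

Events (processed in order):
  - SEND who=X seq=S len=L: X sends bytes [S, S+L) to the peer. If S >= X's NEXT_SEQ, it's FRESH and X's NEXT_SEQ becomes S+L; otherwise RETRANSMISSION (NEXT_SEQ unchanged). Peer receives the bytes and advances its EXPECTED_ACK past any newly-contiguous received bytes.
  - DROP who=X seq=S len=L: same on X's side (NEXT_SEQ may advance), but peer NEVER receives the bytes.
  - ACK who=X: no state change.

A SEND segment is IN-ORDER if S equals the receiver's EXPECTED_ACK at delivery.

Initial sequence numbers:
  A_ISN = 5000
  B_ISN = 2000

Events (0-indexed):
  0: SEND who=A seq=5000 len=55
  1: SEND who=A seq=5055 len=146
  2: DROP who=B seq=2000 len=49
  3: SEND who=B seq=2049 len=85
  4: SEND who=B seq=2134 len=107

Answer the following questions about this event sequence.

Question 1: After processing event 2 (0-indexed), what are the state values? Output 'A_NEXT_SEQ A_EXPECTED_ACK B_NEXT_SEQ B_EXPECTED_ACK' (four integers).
After event 0: A_seq=5055 A_ack=2000 B_seq=2000 B_ack=5055
After event 1: A_seq=5201 A_ack=2000 B_seq=2000 B_ack=5201
After event 2: A_seq=5201 A_ack=2000 B_seq=2049 B_ack=5201

5201 2000 2049 5201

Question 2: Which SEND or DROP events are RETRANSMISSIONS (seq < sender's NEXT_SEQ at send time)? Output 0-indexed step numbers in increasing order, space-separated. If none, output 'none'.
Answer: none

Derivation:
Step 0: SEND seq=5000 -> fresh
Step 1: SEND seq=5055 -> fresh
Step 2: DROP seq=2000 -> fresh
Step 3: SEND seq=2049 -> fresh
Step 4: SEND seq=2134 -> fresh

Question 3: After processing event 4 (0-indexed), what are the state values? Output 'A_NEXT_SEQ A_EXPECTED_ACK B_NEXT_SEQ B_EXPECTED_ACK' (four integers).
After event 0: A_seq=5055 A_ack=2000 B_seq=2000 B_ack=5055
After event 1: A_seq=5201 A_ack=2000 B_seq=2000 B_ack=5201
After event 2: A_seq=5201 A_ack=2000 B_seq=2049 B_ack=5201
After event 3: A_seq=5201 A_ack=2000 B_seq=2134 B_ack=5201
After event 4: A_seq=5201 A_ack=2000 B_seq=2241 B_ack=5201

5201 2000 2241 5201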